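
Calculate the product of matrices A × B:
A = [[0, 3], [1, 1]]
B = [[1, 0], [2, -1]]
[[6, -3], [3, -1]]

Matrix multiplication:
C[0][0] = 0×1 + 3×2 = 6
C[0][1] = 0×0 + 3×-1 = -3
C[1][0] = 1×1 + 1×2 = 3
C[1][1] = 1×0 + 1×-1 = -1
Result: [[6, -3], [3, -1]]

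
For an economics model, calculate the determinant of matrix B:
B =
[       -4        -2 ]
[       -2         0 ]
det(B) = -4

For a 2×2 matrix [[a, b], [c, d]], det = a*d - b*c.
det(B) = (-4)*(0) - (-2)*(-2) = 0 - 4 = -4.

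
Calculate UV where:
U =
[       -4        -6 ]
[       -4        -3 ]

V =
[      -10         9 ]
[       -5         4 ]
UV =
[       70       -60 ]
[       55       -48 ]

Matrix multiplication: (UV)[i][j] = sum over k of U[i][k] * V[k][j].
  (UV)[0][0] = (-4)*(-10) + (-6)*(-5) = 70
  (UV)[0][1] = (-4)*(9) + (-6)*(4) = -60
  (UV)[1][0] = (-4)*(-10) + (-3)*(-5) = 55
  (UV)[1][1] = (-4)*(9) + (-3)*(4) = -48
UV =
[       70       -60 ]
[       55       -48 ]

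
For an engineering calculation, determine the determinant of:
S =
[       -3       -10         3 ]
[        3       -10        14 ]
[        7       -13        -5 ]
det(S) = -1733

Expand along row 0 (cofactor expansion): det(S) = a*(e*i - f*h) - b*(d*i - f*g) + c*(d*h - e*g), where the 3×3 is [[a, b, c], [d, e, f], [g, h, i]].
Minor M_00 = (-10)*(-5) - (14)*(-13) = 50 + 182 = 232.
Minor M_01 = (3)*(-5) - (14)*(7) = -15 - 98 = -113.
Minor M_02 = (3)*(-13) - (-10)*(7) = -39 + 70 = 31.
det(S) = (-3)*(232) - (-10)*(-113) + (3)*(31) = -696 - 1130 + 93 = -1733.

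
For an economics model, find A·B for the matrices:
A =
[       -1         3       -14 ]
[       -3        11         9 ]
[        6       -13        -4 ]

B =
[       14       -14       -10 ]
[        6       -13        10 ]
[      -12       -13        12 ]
AB =
[      172       157      -128 ]
[      -84      -218       248 ]
[       54       137      -238 ]

Matrix multiplication: (AB)[i][j] = sum over k of A[i][k] * B[k][j].
  (AB)[0][0] = (-1)*(14) + (3)*(6) + (-14)*(-12) = 172
  (AB)[0][1] = (-1)*(-14) + (3)*(-13) + (-14)*(-13) = 157
  (AB)[0][2] = (-1)*(-10) + (3)*(10) + (-14)*(12) = -128
  (AB)[1][0] = (-3)*(14) + (11)*(6) + (9)*(-12) = -84
  (AB)[1][1] = (-3)*(-14) + (11)*(-13) + (9)*(-13) = -218
  (AB)[1][2] = (-3)*(-10) + (11)*(10) + (9)*(12) = 248
  (AB)[2][0] = (6)*(14) + (-13)*(6) + (-4)*(-12) = 54
  (AB)[2][1] = (6)*(-14) + (-13)*(-13) + (-4)*(-13) = 137
  (AB)[2][2] = (6)*(-10) + (-13)*(10) + (-4)*(12) = -238
AB =
[      172       157      -128 ]
[      -84      -218       248 ]
[       54       137      -238 ]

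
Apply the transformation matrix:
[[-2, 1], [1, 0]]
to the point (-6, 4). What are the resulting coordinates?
(16, -6)

Matrix multiplication:
[[-2, 1], [1, 0]] × [-6, 4]ᵀ
= [-2×-6 + 1×4, 1×-6 + 0×4]ᵀ
= [16.0000, -6.0000]ᵀ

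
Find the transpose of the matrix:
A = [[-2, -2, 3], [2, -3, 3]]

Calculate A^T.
[[-2, 2], [-2, -3], [3, 3]]

The transpose sends entry (i,j) to (j,i); rows become columns.
Row 0 of A: [-2, -2, 3] -> column 0 of A^T.
Row 1 of A: [2, -3, 3] -> column 1 of A^T.
A^T = [[-2, 2], [-2, -3], [3, 3]]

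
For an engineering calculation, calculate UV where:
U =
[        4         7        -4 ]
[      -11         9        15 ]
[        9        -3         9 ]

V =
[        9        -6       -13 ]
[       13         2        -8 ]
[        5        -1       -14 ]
UV =
[      107        -6       -52 ]
[       93        69      -139 ]
[       87       -69      -219 ]

Matrix multiplication: (UV)[i][j] = sum over k of U[i][k] * V[k][j].
  (UV)[0][0] = (4)*(9) + (7)*(13) + (-4)*(5) = 107
  (UV)[0][1] = (4)*(-6) + (7)*(2) + (-4)*(-1) = -6
  (UV)[0][2] = (4)*(-13) + (7)*(-8) + (-4)*(-14) = -52
  (UV)[1][0] = (-11)*(9) + (9)*(13) + (15)*(5) = 93
  (UV)[1][1] = (-11)*(-6) + (9)*(2) + (15)*(-1) = 69
  (UV)[1][2] = (-11)*(-13) + (9)*(-8) + (15)*(-14) = -139
  (UV)[2][0] = (9)*(9) + (-3)*(13) + (9)*(5) = 87
  (UV)[2][1] = (9)*(-6) + (-3)*(2) + (9)*(-1) = -69
  (UV)[2][2] = (9)*(-13) + (-3)*(-8) + (9)*(-14) = -219
UV =
[      107        -6       -52 ]
[       93        69      -139 ]
[       87       -69      -219 ]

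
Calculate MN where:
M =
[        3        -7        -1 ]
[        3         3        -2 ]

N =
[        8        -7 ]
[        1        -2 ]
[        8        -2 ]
MN =
[        9        -5 ]
[       11       -23 ]

Matrix multiplication: (MN)[i][j] = sum over k of M[i][k] * N[k][j].
  (MN)[0][0] = (3)*(8) + (-7)*(1) + (-1)*(8) = 9
  (MN)[0][1] = (3)*(-7) + (-7)*(-2) + (-1)*(-2) = -5
  (MN)[1][0] = (3)*(8) + (3)*(1) + (-2)*(8) = 11
  (MN)[1][1] = (3)*(-7) + (3)*(-2) + (-2)*(-2) = -23
MN =
[        9        -5 ]
[       11       -23 ]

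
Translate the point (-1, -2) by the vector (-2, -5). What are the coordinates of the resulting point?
(-3, -7)

Translation by (-2, -5):
x' = -1 + -2 = -3
y' = -2 + -5 = -7
Homogeneous matrix: [[1, 0, -2], [0, 1, -5], [0, 0, 1]]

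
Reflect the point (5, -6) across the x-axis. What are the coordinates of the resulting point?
(5, 6)

Reflection across x-axis: (5, -6) → (5, 6)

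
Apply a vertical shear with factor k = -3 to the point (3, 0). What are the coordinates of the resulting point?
(3, -9)

Shear matrix for vertical shear with factor k = -3:
[[1, 0], [-3, 1]]
Result: (3, 0) → (3, -9)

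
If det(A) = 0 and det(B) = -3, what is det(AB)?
0

Use the multiplicative property of determinants: det(AB) = det(A)*det(B).
det(AB) = (0)*(-3) = 0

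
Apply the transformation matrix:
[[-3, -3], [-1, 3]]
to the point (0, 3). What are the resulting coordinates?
(-9, 9)

Matrix multiplication:
[[-3, -3], [-1, 3]] × [0, 3]ᵀ
= [-3×0 + -3×3, -1×0 + 3×3]ᵀ
= [-9.0000, 9.0000]ᵀ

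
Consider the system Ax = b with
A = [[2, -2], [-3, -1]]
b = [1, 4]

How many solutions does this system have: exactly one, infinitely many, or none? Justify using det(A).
Exactly one solution

Compute det(A) = (2)*(-1) - (-2)*(-3) = -8.
Because det(A) ≠ 0, A is invertible and Ax = b has a unique solution for every b (here x = A⁻¹ b).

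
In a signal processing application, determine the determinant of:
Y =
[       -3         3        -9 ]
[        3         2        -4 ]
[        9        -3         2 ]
det(Y) = 141

Expand along row 0 (cofactor expansion): det(Y) = a*(e*i - f*h) - b*(d*i - f*g) + c*(d*h - e*g), where the 3×3 is [[a, b, c], [d, e, f], [g, h, i]].
Minor M_00 = (2)*(2) - (-4)*(-3) = 4 - 12 = -8.
Minor M_01 = (3)*(2) - (-4)*(9) = 6 + 36 = 42.
Minor M_02 = (3)*(-3) - (2)*(9) = -9 - 18 = -27.
det(Y) = (-3)*(-8) - (3)*(42) + (-9)*(-27) = 24 - 126 + 243 = 141.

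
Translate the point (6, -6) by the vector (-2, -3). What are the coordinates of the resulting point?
(4, -9)

Translation by (-2, -3):
x' = 6 + -2 = 4
y' = -6 + -3 = -9
Homogeneous matrix: [[1, 0, -2], [0, 1, -3], [0, 0, 1]]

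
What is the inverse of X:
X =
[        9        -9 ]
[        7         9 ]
det(X) = 144
X⁻¹ =
[     1/16      1/16 ]
[   -7/144      1/16 ]

For a 2×2 matrix X = [[a, b], [c, d]] with det(X) ≠ 0, X⁻¹ = (1/det(X)) * [[d, -b], [-c, a]].
det(X) = (9)*(9) - (-9)*(7) = 81 + 63 = 144.
X⁻¹ = (1/144) * [[9, 9], [-7, 9]].
Dividing each entry by 144 and reducing:
X⁻¹ =
[     1/16      1/16 ]
[   -7/144      1/16 ]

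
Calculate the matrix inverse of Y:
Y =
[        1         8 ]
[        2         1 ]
det(Y) = -15
Y⁻¹ =
[    -1/15      8/15 ]
[     2/15     -1/15 ]

For a 2×2 matrix Y = [[a, b], [c, d]] with det(Y) ≠ 0, Y⁻¹ = (1/det(Y)) * [[d, -b], [-c, a]].
det(Y) = (1)*(1) - (8)*(2) = 1 - 16 = -15.
Y⁻¹ = (1/-15) * [[1, -8], [-2, 1]].
Dividing each entry by -15 and reducing:
Y⁻¹ =
[    -1/15      8/15 ]
[     2/15     -1/15 ]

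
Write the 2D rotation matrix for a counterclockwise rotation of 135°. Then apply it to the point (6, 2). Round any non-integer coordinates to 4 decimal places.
R = [[-√2/2, -√2/2], [√2/2, -√2/2]]; R·(6, 2) = (-5.6569, 2.8284)

Rotation matrix formula: R(θ) = [[cos θ, -sin θ], [sin θ, cos θ]]
For θ = 135°:
cos(135°) = -√2/2
sin(135°) = √2/2
R = [[-√2/2, -√2/2], [√2/2, -√2/2]]
Apply to (6, 2): [-√2/2·6 + (-√2/2)·2, √2/2·6 + -√2/2·2] = (-5.6569, 2.8284)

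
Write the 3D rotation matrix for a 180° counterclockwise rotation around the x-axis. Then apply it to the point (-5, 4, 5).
R = [[1, 0, 0], [0, -1, 0], [0, 0, -1]]; R·(-5, 4, 5) = (-5, -4, -5)

Rotation matrix for 180° around x-axis:
cos(180°) = -1, sin(180°) = 0
R = [[1, 0, 0], [0, -1, 0], [0, 0, -1]]
Apply to (-5, 4, 5): R·[-5, 4, 5]ᵀ = (-5, -4, -5)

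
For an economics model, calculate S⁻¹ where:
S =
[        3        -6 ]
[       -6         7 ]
det(S) = -15
S⁻¹ =
[    -7/15      -2/5 ]
[     -2/5      -1/5 ]

For a 2×2 matrix S = [[a, b], [c, d]] with det(S) ≠ 0, S⁻¹ = (1/det(S)) * [[d, -b], [-c, a]].
det(S) = (3)*(7) - (-6)*(-6) = 21 - 36 = -15.
S⁻¹ = (1/-15) * [[7, 6], [6, 3]].
Dividing each entry by -15 and reducing:
S⁻¹ =
[    -7/15      -2/5 ]
[     -2/5      -1/5 ]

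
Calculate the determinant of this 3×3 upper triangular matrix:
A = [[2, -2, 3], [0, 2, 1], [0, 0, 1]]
4

The determinant of a triangular matrix is the product of its diagonal entries (the off-diagonal entries above the diagonal do not affect it).
det(A) = (2) * (2) * (1) = 4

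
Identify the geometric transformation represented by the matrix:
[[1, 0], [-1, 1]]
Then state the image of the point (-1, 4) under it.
vertical shear with factor -1; image of (-1, 4) is (-1, 5)

The matrix [[1, 0], [k, 1]] sends (x, y) to (x, -1x + y), leaving the x-coordinate fixed: a vertical shear.
The matrix [[1, 0], [-1, 1]] represents: vertical shear with factor -1.
Applying it to (-1, 4): [1·-1 + 0·4, -1·-1 + 1·4] = (-1, 5).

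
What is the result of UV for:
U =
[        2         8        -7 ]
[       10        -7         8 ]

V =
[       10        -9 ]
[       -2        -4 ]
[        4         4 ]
UV =
[      -24       -78 ]
[      146       -30 ]

Matrix multiplication: (UV)[i][j] = sum over k of U[i][k] * V[k][j].
  (UV)[0][0] = (2)*(10) + (8)*(-2) + (-7)*(4) = -24
  (UV)[0][1] = (2)*(-9) + (8)*(-4) + (-7)*(4) = -78
  (UV)[1][0] = (10)*(10) + (-7)*(-2) + (8)*(4) = 146
  (UV)[1][1] = (10)*(-9) + (-7)*(-4) + (8)*(4) = -30
UV =
[      -24       -78 ]
[      146       -30 ]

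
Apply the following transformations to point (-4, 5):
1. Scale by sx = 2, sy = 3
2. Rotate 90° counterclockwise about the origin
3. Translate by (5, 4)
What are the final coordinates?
(-10, -4)

Step 1: Scale → (-8, 15)
Step 2: Rotate 90° → (-15, -8)
Step 3: Translate → (-10, -4)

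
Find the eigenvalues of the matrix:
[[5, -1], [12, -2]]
λ = 1 and λ = 2

Characteristic equation: det(A - λI) = 0
λ² - (trace)λ + (det) = 0
λ² - (3)λ + (2) = 0
λ² - 3λ + 2 = 0
Solving: λ = 1, 2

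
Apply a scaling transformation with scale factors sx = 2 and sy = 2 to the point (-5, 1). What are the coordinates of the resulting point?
(-10, 2)

Scaling matrix:
[[2, 0], [0, 2]]
Result: (-5 × 2, 1 × 2) = (-10, 2)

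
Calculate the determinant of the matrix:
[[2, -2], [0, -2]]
-4

For a 2×2 matrix [[a, b], [c, d]], det = ad - bc
det = (2)(-2) - (-2)(0) = -4 - 0 = -4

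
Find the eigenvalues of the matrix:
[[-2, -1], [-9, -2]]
λ = -5 and λ = 1

Characteristic equation: det(A - λI) = 0
λ² - (trace)λ + (det) = 0
λ² - (-4)λ + (-5) = 0
λ² + 4λ - 5 = 0
Solving: λ = -5, 1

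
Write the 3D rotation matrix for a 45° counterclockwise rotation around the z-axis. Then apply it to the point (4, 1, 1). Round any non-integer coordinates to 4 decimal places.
R = [[√2/2, -√2/2, 0], [√2/2, √2/2, 0], [0, 0, 1]]; R·(4, 1, 1) = (2.1213, 3.5355, 1.0000)

Rotation matrix for 45° around z-axis:
cos(45°) = √2/2, sin(45°) = √2/2
R = [[√2/2, -√2/2, 0], [√2/2, √2/2, 0], [0, 0, 1]]
Apply to (4, 1, 1): R·[4, 1, 1]ᵀ = (2.1213, 3.5355, 1.0000)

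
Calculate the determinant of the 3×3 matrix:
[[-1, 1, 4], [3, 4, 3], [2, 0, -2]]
-12

Expansion along first row:
det = -1·det([[4,3],[0,-2]]) - 1·det([[3,3],[2,-2]]) + 4·det([[3,4],[2,0]])
    = -1·(4·-2 - 3·0) - 1·(3·-2 - 3·2) + 4·(3·0 - 4·2)
    = -1·-8 - 1·-12 + 4·-8
    = 8 + 12 + -32 = -12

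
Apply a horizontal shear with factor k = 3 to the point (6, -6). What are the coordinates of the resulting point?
(-12, -6)

Shear matrix for horizontal shear with factor k = 3:
[[1, 3], [0, 1]]
Result: (6, -6) → (-12, -6)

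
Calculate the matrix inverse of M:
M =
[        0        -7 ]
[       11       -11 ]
det(M) = 77
M⁻¹ =
[     -1/7      1/11 ]
[     -1/7         0 ]

For a 2×2 matrix M = [[a, b], [c, d]] with det(M) ≠ 0, M⁻¹ = (1/det(M)) * [[d, -b], [-c, a]].
det(M) = (0)*(-11) - (-7)*(11) = 0 + 77 = 77.
M⁻¹ = (1/77) * [[-11, 7], [-11, 0]].
Dividing each entry by 77 and reducing:
M⁻¹ =
[     -1/7      1/11 ]
[     -1/7         0 ]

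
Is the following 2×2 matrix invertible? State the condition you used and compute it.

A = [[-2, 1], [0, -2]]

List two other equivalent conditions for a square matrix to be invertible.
Yes, invertible; det(A) = 4 ≠ 0. Equivalent conditions: rank(A) = 2; Ax = 0 has only the trivial solution; 0 is not an eigenvalue; the columns of A are linearly independent.

To check invertibility, compute det(A).
The given matrix is triangular, so det(A) equals the product of its diagonal entries = 4 ≠ 0.
Since det(A) ≠ 0, A is invertible.
Equivalent conditions for a square matrix A to be invertible:
- rank(A) = 2 (full rank).
- The homogeneous system Ax = 0 has only the trivial solution x = 0.
- 0 is not an eigenvalue of A.
- The columns (equivalently rows) of A are linearly independent.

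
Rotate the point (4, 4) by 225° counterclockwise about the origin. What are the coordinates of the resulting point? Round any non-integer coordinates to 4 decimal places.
(0.0000, -5.6569)

Rotation matrix R(θ) = [[cos θ, -sin θ], [sin θ, cos θ]]; for θ = 225°:
R = [[-√2/2, √2/2], [-√2/2, -√2/2]]
Result: R × [4, 4]ᵀ = [-√2/2·4 + (√2/2)·4, -√2/2·4 + (-√2/2)·4]ᵀ = (0.0000, -5.6569)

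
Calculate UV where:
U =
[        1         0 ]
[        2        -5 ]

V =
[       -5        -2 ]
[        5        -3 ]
UV =
[       -5        -2 ]
[      -35        11 ]

Matrix multiplication: (UV)[i][j] = sum over k of U[i][k] * V[k][j].
  (UV)[0][0] = (1)*(-5) + (0)*(5) = -5
  (UV)[0][1] = (1)*(-2) + (0)*(-3) = -2
  (UV)[1][0] = (2)*(-5) + (-5)*(5) = -35
  (UV)[1][1] = (2)*(-2) + (-5)*(-3) = 11
UV =
[       -5        -2 ]
[      -35        11 ]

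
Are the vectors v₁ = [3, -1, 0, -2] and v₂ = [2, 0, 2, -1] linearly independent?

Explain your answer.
Yes, linearly independent

Two vectors are linearly dependent iff one is a scalar multiple of the other.
No single scalar k satisfies v₂ = k·v₁ (the ratios of corresponding entries disagree), so v₁ and v₂ are linearly independent.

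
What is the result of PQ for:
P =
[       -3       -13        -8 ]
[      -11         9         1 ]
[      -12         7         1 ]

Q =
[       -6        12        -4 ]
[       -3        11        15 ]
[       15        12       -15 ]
PQ =
[      -63      -275       -63 ]
[       54       -21       164 ]
[       66       -55       138 ]

Matrix multiplication: (PQ)[i][j] = sum over k of P[i][k] * Q[k][j].
  (PQ)[0][0] = (-3)*(-6) + (-13)*(-3) + (-8)*(15) = -63
  (PQ)[0][1] = (-3)*(12) + (-13)*(11) + (-8)*(12) = -275
  (PQ)[0][2] = (-3)*(-4) + (-13)*(15) + (-8)*(-15) = -63
  (PQ)[1][0] = (-11)*(-6) + (9)*(-3) + (1)*(15) = 54
  (PQ)[1][1] = (-11)*(12) + (9)*(11) + (1)*(12) = -21
  (PQ)[1][2] = (-11)*(-4) + (9)*(15) + (1)*(-15) = 164
  (PQ)[2][0] = (-12)*(-6) + (7)*(-3) + (1)*(15) = 66
  (PQ)[2][1] = (-12)*(12) + (7)*(11) + (1)*(12) = -55
  (PQ)[2][2] = (-12)*(-4) + (7)*(15) + (1)*(-15) = 138
PQ =
[      -63      -275       -63 ]
[       54       -21       164 ]
[       66       -55       138 ]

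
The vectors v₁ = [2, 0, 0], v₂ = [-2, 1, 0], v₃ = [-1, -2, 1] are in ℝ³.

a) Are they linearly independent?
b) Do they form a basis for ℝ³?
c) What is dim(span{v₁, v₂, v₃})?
Yes independent, yes basis, dim = 3

Stack v₁, v₂, v₃ as rows of a 3×3 matrix.
[[2, 0, 0]; [-2, 1, 0]; [-1, -2, 1]] is already lower triangular with nonzero diagonal entries (2, 1, 1), so its determinant is the product of the diagonal entries, det = (2)·(1)·(1) = 2 ≠ 0, and the rows are linearly independent.
Three linearly independent vectors in ℝ³ form a basis for ℝ³, so dim(span{v₁,v₂,v₃}) = 3.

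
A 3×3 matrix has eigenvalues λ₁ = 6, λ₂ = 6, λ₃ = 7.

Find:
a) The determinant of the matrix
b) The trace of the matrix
det = 252, trace = 19

Two standard eigenvalue identities:
- det(A) equals the product of the eigenvalues (counted with multiplicity).
- trace(A) equals the sum of the eigenvalues.
det(A) = (6)*(6)*(7) = 252.
trace(A) = 6 + 6 + 7 = 19.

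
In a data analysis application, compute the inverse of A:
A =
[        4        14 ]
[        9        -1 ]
det(A) = -130
A⁻¹ =
[    1/130      7/65 ]
[    9/130     -2/65 ]

For a 2×2 matrix A = [[a, b], [c, d]] with det(A) ≠ 0, A⁻¹ = (1/det(A)) * [[d, -b], [-c, a]].
det(A) = (4)*(-1) - (14)*(9) = -4 - 126 = -130.
A⁻¹ = (1/-130) * [[-1, -14], [-9, 4]].
Dividing each entry by -130 and reducing:
A⁻¹ =
[    1/130      7/65 ]
[    9/130     -2/65 ]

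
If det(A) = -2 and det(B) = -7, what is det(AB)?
14

Use the multiplicative property of determinants: det(AB) = det(A)*det(B).
det(AB) = (-2)*(-7) = 14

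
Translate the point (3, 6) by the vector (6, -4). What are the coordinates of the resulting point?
(9, 2)

Translation by (6, -4):
x' = 3 + 6 = 9
y' = 6 + -4 = 2
Homogeneous matrix: [[1, 0, 6], [0, 1, -4], [0, 0, 1]]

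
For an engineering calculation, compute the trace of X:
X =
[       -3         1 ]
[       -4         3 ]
tr(X) = -3 + 3 = 0

The trace of a square matrix is the sum of its diagonal entries.
Diagonal entries of X: X[0][0] = -3, X[1][1] = 3.
tr(X) = -3 + 3 = 0.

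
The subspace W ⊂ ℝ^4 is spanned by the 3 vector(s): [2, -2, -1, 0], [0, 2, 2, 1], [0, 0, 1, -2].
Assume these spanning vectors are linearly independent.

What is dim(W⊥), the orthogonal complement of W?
dim(W⊥) = 1

For any subspace W of ℝ^n, dim(W) + dim(W⊥) = n (the whole-space dimension).
Here the given 3 vectors are linearly independent, so dim(W) = 3.
Thus dim(W⊥) = n - dim(W) = 4 - 3 = 1.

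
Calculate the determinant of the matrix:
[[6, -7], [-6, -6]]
-78

For a 2×2 matrix [[a, b], [c, d]], det = ad - bc
det = (6)(-6) - (-7)(-6) = -36 - 42 = -78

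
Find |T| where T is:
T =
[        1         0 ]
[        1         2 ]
det(T) = 2

For a 2×2 matrix [[a, b], [c, d]], det = a*d - b*c.
det(T) = (1)*(2) - (0)*(1) = 2 - 0 = 2.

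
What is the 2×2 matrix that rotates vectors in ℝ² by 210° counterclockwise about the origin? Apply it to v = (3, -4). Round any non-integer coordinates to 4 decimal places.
R = [[-√3/2, 1/2], [-1/2, -√3/2]]; R·v = (-4.5981, 1.9641)

A counterclockwise rotation by angle θ in ℝ² has matrix R(θ) = [[cos θ, -sin θ], [sin θ, cos θ]].
For θ = 210°: cos θ = -√3/2, sin θ = -1/2.
R(210°) = [[-√3/2, 1/2], [-1/2, -√3/2]].
R·v = [-√3/2·3 + (1/2)·-4, -1/2·3 + -√3/2·-4] = (-4.5981, 1.9641).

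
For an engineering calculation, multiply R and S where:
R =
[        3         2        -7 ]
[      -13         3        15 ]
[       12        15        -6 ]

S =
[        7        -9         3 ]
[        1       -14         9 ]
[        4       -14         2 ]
RS =
[       -5        43        13 ]
[      -28      -135        18 ]
[       75      -234       159 ]

Matrix multiplication: (RS)[i][j] = sum over k of R[i][k] * S[k][j].
  (RS)[0][0] = (3)*(7) + (2)*(1) + (-7)*(4) = -5
  (RS)[0][1] = (3)*(-9) + (2)*(-14) + (-7)*(-14) = 43
  (RS)[0][2] = (3)*(3) + (2)*(9) + (-7)*(2) = 13
  (RS)[1][0] = (-13)*(7) + (3)*(1) + (15)*(4) = -28
  (RS)[1][1] = (-13)*(-9) + (3)*(-14) + (15)*(-14) = -135
  (RS)[1][2] = (-13)*(3) + (3)*(9) + (15)*(2) = 18
  (RS)[2][0] = (12)*(7) + (15)*(1) + (-6)*(4) = 75
  (RS)[2][1] = (12)*(-9) + (15)*(-14) + (-6)*(-14) = -234
  (RS)[2][2] = (12)*(3) + (15)*(9) + (-6)*(2) = 159
RS =
[       -5        43        13 ]
[      -28      -135        18 ]
[       75      -234       159 ]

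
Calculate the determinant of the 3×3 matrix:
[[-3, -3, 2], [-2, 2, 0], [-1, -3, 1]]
4

Expansion along first row:
det = -3·det([[2,0],[-3,1]]) - -3·det([[-2,0],[-1,1]]) + 2·det([[-2,2],[-1,-3]])
    = -3·(2·1 - 0·-3) - -3·(-2·1 - 0·-1) + 2·(-2·-3 - 2·-1)
    = -3·2 - -3·-2 + 2·8
    = -6 + -6 + 16 = 4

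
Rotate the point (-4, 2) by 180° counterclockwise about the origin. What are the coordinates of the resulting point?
(4, -2)

Rotation matrix R(θ) = [[cos θ, -sin θ], [sin θ, cos θ]]; for θ = 180°:
R = [[-1, 0], [0, -1]]
Result: R × [-4, 2]ᵀ = [-1·-4 + (0)·2, 0·-4 + (-1)·2]ᵀ = (4, -2)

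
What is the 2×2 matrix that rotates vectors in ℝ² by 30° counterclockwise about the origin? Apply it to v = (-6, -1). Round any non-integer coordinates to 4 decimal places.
R = [[√3/2, -1/2], [1/2, √3/2]]; R·v = (-4.6962, -3.8660)

A counterclockwise rotation by angle θ in ℝ² has matrix R(θ) = [[cos θ, -sin θ], [sin θ, cos θ]].
For θ = 30°: cos θ = √3/2, sin θ = 1/2.
R(30°) = [[√3/2, -1/2], [1/2, √3/2]].
R·v = [√3/2·-6 + (-1/2)·-1, 1/2·-6 + √3/2·-1] = (-4.6962, -3.8660).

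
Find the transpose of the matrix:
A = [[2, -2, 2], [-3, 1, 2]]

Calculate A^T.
[[2, -3], [-2, 1], [2, 2]]

The transpose sends entry (i,j) to (j,i); rows become columns.
Row 0 of A: [2, -2, 2] -> column 0 of A^T.
Row 1 of A: [-3, 1, 2] -> column 1 of A^T.
A^T = [[2, -3], [-2, 1], [2, 2]]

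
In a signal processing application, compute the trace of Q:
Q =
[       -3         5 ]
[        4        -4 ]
tr(Q) = -3 - 4 = -7

The trace of a square matrix is the sum of its diagonal entries.
Diagonal entries of Q: Q[0][0] = -3, Q[1][1] = -4.
tr(Q) = -3 - 4 = -7.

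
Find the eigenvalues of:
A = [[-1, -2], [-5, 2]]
λ = -3, 4

Solve det(A - λI) = 0. For a 2×2 matrix this is λ² - (trace)λ + det = 0.
trace(A) = -1 + 2 = 1.
det(A) = (-1)*(2) - (-2)*(-5) = -2 - 10 = -12.
Characteristic equation: λ² - (1)λ + (-12) = 0.
Discriminant: (1)² - 4*(-12) = 1 + 48 = 49.
Roots: λ = (1 ± √49) / 2 = -3, 4.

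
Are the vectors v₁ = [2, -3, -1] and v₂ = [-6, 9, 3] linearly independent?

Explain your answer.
No, linearly dependent (v₂ = -3·v₁)

Check whether there is a scalar k with v₂ = k·v₁.
Comparing components, k = -3 satisfies -3·[2, -3, -1] = [-6, 9, 3].
Since v₂ is a scalar multiple of v₁, the two vectors are linearly dependent.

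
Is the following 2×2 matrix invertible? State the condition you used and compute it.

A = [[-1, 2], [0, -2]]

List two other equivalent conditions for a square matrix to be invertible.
Yes, invertible; det(A) = 2 ≠ 0. Equivalent conditions: rank(A) = 2; Ax = 0 has only the trivial solution; 0 is not an eigenvalue; the columns of A are linearly independent.

To check invertibility, compute det(A).
The given matrix is triangular, so det(A) equals the product of its diagonal entries = 2 ≠ 0.
Since det(A) ≠ 0, A is invertible.
Equivalent conditions for a square matrix A to be invertible:
- rank(A) = 2 (full rank).
- The homogeneous system Ax = 0 has only the trivial solution x = 0.
- 0 is not an eigenvalue of A.
- The columns (equivalently rows) of A are linearly independent.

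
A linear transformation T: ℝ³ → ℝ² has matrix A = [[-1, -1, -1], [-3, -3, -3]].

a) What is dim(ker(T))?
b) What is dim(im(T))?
dim(ker) = 2, dim(im) = 1

Observe that row 2 = 3 × row 1 (so the rows are linearly dependent).
Thus rank(A) = 1 (only one linearly independent row).
dim(im(T)) = rank(A) = 1.
By the rank-nullity theorem applied to T: ℝ³ → ℝ², rank(A) + nullity(A) = 3 (the domain dimension), so dim(ker(T)) = 3 - 1 = 2.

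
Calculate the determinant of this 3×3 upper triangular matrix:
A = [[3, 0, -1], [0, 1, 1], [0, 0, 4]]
12

The determinant of a triangular matrix is the product of its diagonal entries (the off-diagonal entries above the diagonal do not affect it).
det(A) = (3) * (1) * (4) = 12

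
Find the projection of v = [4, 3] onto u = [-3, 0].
[4, 0]

The projection of v onto u is proj_u(v) = ((v·u) / (u·u)) · u.
v·u = (4)*(-3) + (3)*(0) = -12.
u·u = (-3)*(-3) + (0)*(0) = 9.
coefficient = -12 / 9 = -4/3.
proj_u(v) = -4/3 · [-3, 0] = [4, 0].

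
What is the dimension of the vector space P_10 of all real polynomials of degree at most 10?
Dimension = 11

A polynomial of degree at most 10 can be written as a₀ + a₁x + a₂x² + … + a_10x^10, with 11 free coefficients a₀, …, a_10.
The set {1, x, x², …, x^10} is a basis: it spans P_10 (every such polynomial is a linear combination of these) and is linearly independent (a polynomial is zero iff all its coefficients are zero).
Therefore dim(P_10) = 10 + 1 = 11.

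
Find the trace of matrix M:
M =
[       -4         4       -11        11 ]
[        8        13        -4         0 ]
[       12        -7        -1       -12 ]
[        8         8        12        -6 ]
tr(M) = -4 + 13 - 1 - 6 = 2

The trace of a square matrix is the sum of its diagonal entries.
Diagonal entries of M: M[0][0] = -4, M[1][1] = 13, M[2][2] = -1, M[3][3] = -6.
tr(M) = -4 + 13 - 1 - 6 = 2.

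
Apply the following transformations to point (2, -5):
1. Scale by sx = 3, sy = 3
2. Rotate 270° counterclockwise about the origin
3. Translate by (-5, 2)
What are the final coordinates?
(-20, -4)

Step 1: Scale → (6, -15)
Step 2: Rotate 270° → (-15, -6)
Step 3: Translate → (-20, -4)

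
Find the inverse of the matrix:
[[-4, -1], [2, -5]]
[[-5/22, 1/22], [-1/11, -2/11]]

For [[a,b],[c,d]], inverse = (1/det)·[[d,-b],[-c,a]]
det = -4·-5 - -1·2 = 22
Inverse = (1/22)·[[-5, 1], [-2, -4]]
        = [[-5/22, 1/22], [-1/11, -2/11]]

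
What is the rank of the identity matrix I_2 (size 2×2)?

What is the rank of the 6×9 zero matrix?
rank(I_2) = 2, rank(0) = 0

The identity I_2 has 2 columns that are the standard basis vectors e_1, …, e_2. These are linearly independent, so all 2 columns are pivots and rank(I_2) = 2.
The 6×9 zero matrix has every entry zero, so every row is the zero row and there are no pivots; rank(0) = 0.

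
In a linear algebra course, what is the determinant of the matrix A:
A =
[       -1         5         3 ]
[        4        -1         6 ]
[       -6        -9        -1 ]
det(A) = -341

Expand along row 0 (cofactor expansion): det(A) = a*(e*i - f*h) - b*(d*i - f*g) + c*(d*h - e*g), where the 3×3 is [[a, b, c], [d, e, f], [g, h, i]].
Minor M_00 = (-1)*(-1) - (6)*(-9) = 1 + 54 = 55.
Minor M_01 = (4)*(-1) - (6)*(-6) = -4 + 36 = 32.
Minor M_02 = (4)*(-9) - (-1)*(-6) = -36 - 6 = -42.
det(A) = (-1)*(55) - (5)*(32) + (3)*(-42) = -55 - 160 - 126 = -341.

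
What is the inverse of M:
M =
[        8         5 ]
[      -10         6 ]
det(M) = 98
M⁻¹ =
[     3/49     -5/98 ]
[     5/49      4/49 ]

For a 2×2 matrix M = [[a, b], [c, d]] with det(M) ≠ 0, M⁻¹ = (1/det(M)) * [[d, -b], [-c, a]].
det(M) = (8)*(6) - (5)*(-10) = 48 + 50 = 98.
M⁻¹ = (1/98) * [[6, -5], [10, 8]].
Dividing each entry by 98 and reducing:
M⁻¹ =
[     3/49     -5/98 ]
[     5/49      4/49 ]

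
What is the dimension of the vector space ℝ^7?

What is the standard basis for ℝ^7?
Dimension = 7; standard basis = {e_1, e_2, e_3, …, e_7}

ℝ^7 is the space of 7-tuples of real numbers; its dimension is 7.
The standard basis consists of 7 vectors: e_1, e_2, e_3, …, e_7, where e_i is the vector with 1 in position i and 0 elsewhere.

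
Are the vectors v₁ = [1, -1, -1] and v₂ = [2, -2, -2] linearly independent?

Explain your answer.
No, linearly dependent (v₂ = 2·v₁)

Check whether there is a scalar k with v₂ = k·v₁.
Comparing components, k = 2 satisfies 2·[1, -1, -1] = [2, -2, -2].
Since v₂ is a scalar multiple of v₁, the two vectors are linearly dependent.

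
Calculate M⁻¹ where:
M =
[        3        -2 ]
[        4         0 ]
det(M) = 8
M⁻¹ =
[        0       1/4 ]
[     -1/2       3/8 ]

For a 2×2 matrix M = [[a, b], [c, d]] with det(M) ≠ 0, M⁻¹ = (1/det(M)) * [[d, -b], [-c, a]].
det(M) = (3)*(0) - (-2)*(4) = 0 + 8 = 8.
M⁻¹ = (1/8) * [[0, 2], [-4, 3]].
Dividing each entry by 8 and reducing:
M⁻¹ =
[        0       1/4 ]
[     -1/2       3/8 ]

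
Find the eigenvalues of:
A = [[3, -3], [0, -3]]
λ = -3, 3

Solve det(A - λI) = 0. For a 2×2 matrix this is λ² - (trace)λ + det = 0.
trace(A) = 3 - 3 = 0.
det(A) = (3)*(-3) - (-3)*(0) = -9 - 0 = -9.
Characteristic equation: λ² - (0)λ + (-9) = 0.
Discriminant: (0)² - 4*(-9) = 0 + 36 = 36.
Roots: λ = (0 ± √36) / 2 = -3, 3.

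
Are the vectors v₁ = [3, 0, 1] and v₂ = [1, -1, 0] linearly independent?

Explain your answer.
Yes, linearly independent

Two vectors are linearly dependent iff one is a scalar multiple of the other.
No single scalar k satisfies v₂ = k·v₁ (the ratios of corresponding entries disagree), so v₁ and v₂ are linearly independent.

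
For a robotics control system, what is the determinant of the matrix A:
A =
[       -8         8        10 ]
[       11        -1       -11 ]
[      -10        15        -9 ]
det(A) = 1830

Expand along row 0 (cofactor expansion): det(A) = a*(e*i - f*h) - b*(d*i - f*g) + c*(d*h - e*g), where the 3×3 is [[a, b, c], [d, e, f], [g, h, i]].
Minor M_00 = (-1)*(-9) - (-11)*(15) = 9 + 165 = 174.
Minor M_01 = (11)*(-9) - (-11)*(-10) = -99 - 110 = -209.
Minor M_02 = (11)*(15) - (-1)*(-10) = 165 - 10 = 155.
det(A) = (-8)*(174) - (8)*(-209) + (10)*(155) = -1392 + 1672 + 1550 = 1830.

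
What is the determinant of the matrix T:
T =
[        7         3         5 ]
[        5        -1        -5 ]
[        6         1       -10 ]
det(T) = 220

Expand along row 0 (cofactor expansion): det(T) = a*(e*i - f*h) - b*(d*i - f*g) + c*(d*h - e*g), where the 3×3 is [[a, b, c], [d, e, f], [g, h, i]].
Minor M_00 = (-1)*(-10) - (-5)*(1) = 10 + 5 = 15.
Minor M_01 = (5)*(-10) - (-5)*(6) = -50 + 30 = -20.
Minor M_02 = (5)*(1) - (-1)*(6) = 5 + 6 = 11.
det(T) = (7)*(15) - (3)*(-20) + (5)*(11) = 105 + 60 + 55 = 220.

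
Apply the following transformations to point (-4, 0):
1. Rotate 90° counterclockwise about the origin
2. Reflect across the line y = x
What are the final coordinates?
(-4, 0)

Step 1: Rotate 90° → (0, -4)
Step 2: Reflect across the line y = x → (-4, 0)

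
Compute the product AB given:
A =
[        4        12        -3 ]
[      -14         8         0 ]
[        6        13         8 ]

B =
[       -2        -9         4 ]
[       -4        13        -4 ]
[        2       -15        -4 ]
AB =
[      -62       165       -20 ]
[       -4       230       -88 ]
[      -48        -5       -60 ]

Matrix multiplication: (AB)[i][j] = sum over k of A[i][k] * B[k][j].
  (AB)[0][0] = (4)*(-2) + (12)*(-4) + (-3)*(2) = -62
  (AB)[0][1] = (4)*(-9) + (12)*(13) + (-3)*(-15) = 165
  (AB)[0][2] = (4)*(4) + (12)*(-4) + (-3)*(-4) = -20
  (AB)[1][0] = (-14)*(-2) + (8)*(-4) + (0)*(2) = -4
  (AB)[1][1] = (-14)*(-9) + (8)*(13) + (0)*(-15) = 230
  (AB)[1][2] = (-14)*(4) + (8)*(-4) + (0)*(-4) = -88
  (AB)[2][0] = (6)*(-2) + (13)*(-4) + (8)*(2) = -48
  (AB)[2][1] = (6)*(-9) + (13)*(13) + (8)*(-15) = -5
  (AB)[2][2] = (6)*(4) + (13)*(-4) + (8)*(-4) = -60
AB =
[      -62       165       -20 ]
[       -4       230       -88 ]
[      -48        -5       -60 ]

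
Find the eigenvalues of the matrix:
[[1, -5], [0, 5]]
λ = 1 and λ = 5

Characteristic equation: det(A - λI) = 0
λ² - (trace)λ + (det) = 0
λ² - (6)λ + (5) = 0
λ² - 6λ + 5 = 0
Solving: λ = 1, 5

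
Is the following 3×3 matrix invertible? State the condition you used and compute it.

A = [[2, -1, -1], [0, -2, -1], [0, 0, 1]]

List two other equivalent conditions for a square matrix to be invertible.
Yes, invertible; det(A) = -4 ≠ 0. Equivalent conditions: rank(A) = 3; Ax = 0 has only the trivial solution; 0 is not an eigenvalue; the columns of A are linearly independent.

To check invertibility, compute det(A).
The given matrix is triangular, so det(A) equals the product of its diagonal entries = -4 ≠ 0.
Since det(A) ≠ 0, A is invertible.
Equivalent conditions for a square matrix A to be invertible:
- rank(A) = 3 (full rank).
- The homogeneous system Ax = 0 has only the trivial solution x = 0.
- 0 is not an eigenvalue of A.
- The columns (equivalently rows) of A are linearly independent.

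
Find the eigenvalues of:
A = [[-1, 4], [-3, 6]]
λ = 2, 3

Solve det(A - λI) = 0. For a 2×2 matrix this is λ² - (trace)λ + det = 0.
trace(A) = -1 + 6 = 5.
det(A) = (-1)*(6) - (4)*(-3) = -6 + 12 = 6.
Characteristic equation: λ² - (5)λ + (6) = 0.
Discriminant: (5)² - 4*(6) = 25 - 24 = 1.
Roots: λ = (5 ± √1) / 2 = 2, 3.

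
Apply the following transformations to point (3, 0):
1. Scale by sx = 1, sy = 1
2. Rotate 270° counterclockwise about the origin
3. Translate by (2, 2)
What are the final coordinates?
(2, -1)

Step 1: Scale → (3, 0)
Step 2: Rotate 270° → (0, -3)
Step 3: Translate → (2, -1)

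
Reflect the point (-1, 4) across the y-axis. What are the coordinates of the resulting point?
(1, 4)

Reflection across y-axis: (-1, 4) → (1, 4)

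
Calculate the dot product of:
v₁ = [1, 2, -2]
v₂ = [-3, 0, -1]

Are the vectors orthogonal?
-1, No

The dot product is the sum of products of corresponding components.
v₁·v₂ = (1)*(-3) + (2)*(0) + (-2)*(-1) = -3 + 0 + 2 = -1.
Two vectors are orthogonal iff their dot product is 0; here the dot product is -1, so the vectors are not orthogonal.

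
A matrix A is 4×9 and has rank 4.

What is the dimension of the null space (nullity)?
5

The rank-nullity theorem for an m×n matrix states:
rank(A) + nullity(A) = n (the number of columns).
Here n = 9 and rank(A) = 4, so nullity(A) = 9 - 4 = 5.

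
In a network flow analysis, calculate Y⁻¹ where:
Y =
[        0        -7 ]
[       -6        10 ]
det(Y) = -42
Y⁻¹ =
[    -5/21      -1/6 ]
[     -1/7         0 ]

For a 2×2 matrix Y = [[a, b], [c, d]] with det(Y) ≠ 0, Y⁻¹ = (1/det(Y)) * [[d, -b], [-c, a]].
det(Y) = (0)*(10) - (-7)*(-6) = 0 - 42 = -42.
Y⁻¹ = (1/-42) * [[10, 7], [6, 0]].
Dividing each entry by -42 and reducing:
Y⁻¹ =
[    -5/21      -1/6 ]
[     -1/7         0 ]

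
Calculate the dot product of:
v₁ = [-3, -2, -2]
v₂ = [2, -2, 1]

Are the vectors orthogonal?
-4, No

The dot product is the sum of products of corresponding components.
v₁·v₂ = (-3)*(2) + (-2)*(-2) + (-2)*(1) = -6 + 4 - 2 = -4.
Two vectors are orthogonal iff their dot product is 0; here the dot product is -4, so the vectors are not orthogonal.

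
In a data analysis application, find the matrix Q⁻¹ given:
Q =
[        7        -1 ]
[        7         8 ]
det(Q) = 63
Q⁻¹ =
[     8/63      1/63 ]
[     -1/9       1/9 ]

For a 2×2 matrix Q = [[a, b], [c, d]] with det(Q) ≠ 0, Q⁻¹ = (1/det(Q)) * [[d, -b], [-c, a]].
det(Q) = (7)*(8) - (-1)*(7) = 56 + 7 = 63.
Q⁻¹ = (1/63) * [[8, 1], [-7, 7]].
Dividing each entry by 63 and reducing:
Q⁻¹ =
[     8/63      1/63 ]
[     -1/9       1/9 ]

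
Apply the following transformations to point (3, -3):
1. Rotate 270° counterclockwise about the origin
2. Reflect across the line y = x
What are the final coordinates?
(-3, -3)

Step 1: Rotate 270° → (-3, -3)
Step 2: Reflect across the line y = x → (-3, -3)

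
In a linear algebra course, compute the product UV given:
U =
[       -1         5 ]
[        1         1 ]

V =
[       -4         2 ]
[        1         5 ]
UV =
[        9        23 ]
[       -3         7 ]

Matrix multiplication: (UV)[i][j] = sum over k of U[i][k] * V[k][j].
  (UV)[0][0] = (-1)*(-4) + (5)*(1) = 9
  (UV)[0][1] = (-1)*(2) + (5)*(5) = 23
  (UV)[1][0] = (1)*(-4) + (1)*(1) = -3
  (UV)[1][1] = (1)*(2) + (1)*(5) = 7
UV =
[        9        23 ]
[       -3         7 ]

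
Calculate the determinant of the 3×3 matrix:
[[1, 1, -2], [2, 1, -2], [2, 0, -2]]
2

Expansion along first row:
det = 1·det([[1,-2],[0,-2]]) - 1·det([[2,-2],[2,-2]]) + -2·det([[2,1],[2,0]])
    = 1·(1·-2 - -2·0) - 1·(2·-2 - -2·2) + -2·(2·0 - 1·2)
    = 1·-2 - 1·0 + -2·-2
    = -2 + 0 + 4 = 2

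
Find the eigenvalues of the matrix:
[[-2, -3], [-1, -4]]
λ = -5 and λ = -1

Characteristic equation: det(A - λI) = 0
λ² - (trace)λ + (det) = 0
λ² - (-6)λ + (5) = 0
λ² + 6λ + 5 = 0
Solving: λ = -5, -1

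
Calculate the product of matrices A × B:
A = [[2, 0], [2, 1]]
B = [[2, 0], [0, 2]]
[[4, 0], [4, 2]]

Matrix multiplication:
C[0][0] = 2×2 + 0×0 = 4
C[0][1] = 2×0 + 0×2 = 0
C[1][0] = 2×2 + 1×0 = 4
C[1][1] = 2×0 + 1×2 = 2
Result: [[4, 0], [4, 2]]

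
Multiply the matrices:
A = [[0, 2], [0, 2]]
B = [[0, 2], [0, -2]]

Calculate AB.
[[0, -4], [0, -4]]

Each entry (i,j) of AB = sum over k of A[i][k]*B[k][j].
(AB)[0][0] = (0)*(0) + (2)*(0) = 0
(AB)[0][1] = (0)*(2) + (2)*(-2) = -4
(AB)[1][0] = (0)*(0) + (2)*(0) = 0
(AB)[1][1] = (0)*(2) + (2)*(-2) = -4
AB = [[0, -4], [0, -4]]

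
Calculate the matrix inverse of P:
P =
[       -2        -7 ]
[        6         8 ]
det(P) = 26
P⁻¹ =
[     4/13      7/26 ]
[    -3/13     -1/13 ]

For a 2×2 matrix P = [[a, b], [c, d]] with det(P) ≠ 0, P⁻¹ = (1/det(P)) * [[d, -b], [-c, a]].
det(P) = (-2)*(8) - (-7)*(6) = -16 + 42 = 26.
P⁻¹ = (1/26) * [[8, 7], [-6, -2]].
Dividing each entry by 26 and reducing:
P⁻¹ =
[     4/13      7/26 ]
[    -3/13     -1/13 ]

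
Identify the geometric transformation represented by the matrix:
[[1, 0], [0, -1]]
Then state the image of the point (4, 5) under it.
reflection across the x-axis; image of (4, 5) is (4, -5)

This is a symmetric orthogonal matrix with determinant -1, which characterizes a reflection in ℝ².
The matrix [[1, 0], [0, -1]] represents: reflection across the x-axis.
Applying it to (4, 5): [1·4 + 0·5, 0·4 + -1·5] = (4, -5).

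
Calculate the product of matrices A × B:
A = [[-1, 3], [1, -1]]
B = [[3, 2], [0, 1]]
[[-3, 1], [3, 1]]

Matrix multiplication:
C[0][0] = -1×3 + 3×0 = -3
C[0][1] = -1×2 + 3×1 = 1
C[1][0] = 1×3 + -1×0 = 3
C[1][1] = 1×2 + -1×1 = 1
Result: [[-3, 1], [3, 1]]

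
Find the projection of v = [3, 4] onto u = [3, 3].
[7/2, 7/2]

The projection of v onto u is proj_u(v) = ((v·u) / (u·u)) · u.
v·u = (3)*(3) + (4)*(3) = 21.
u·u = (3)*(3) + (3)*(3) = 18.
coefficient = 21 / 18 = 7/6.
proj_u(v) = 7/6 · [3, 3] = [7/2, 7/2].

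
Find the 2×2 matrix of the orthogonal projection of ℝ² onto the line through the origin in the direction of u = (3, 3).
[[1/2, 1/2], [1/2, 1/2]]

The orthogonal projection onto the line spanned by a nonzero vector u = (a, b) has matrix P = (u uᵀ) / (uᵀ u) = (1/(a² + b²)) · [[a², ab], [ab, b²]].
Here u = (3, 3), so a² + b² = 9 + 9 = 18.
P = (1/18) · [[9, 9], [9, 9]] = [[1/2, 1/2], [1/2, 1/2]].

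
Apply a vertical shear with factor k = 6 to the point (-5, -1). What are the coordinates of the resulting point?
(-5, -31)

Shear matrix for vertical shear with factor k = 6:
[[1, 0], [6, 1]]
Result: (-5, -1) → (-5, -31)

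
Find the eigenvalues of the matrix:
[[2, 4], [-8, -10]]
λ = -6 and λ = -2

Characteristic equation: det(A - λI) = 0
λ² - (trace)λ + (det) = 0
λ² - (-8)λ + (12) = 0
λ² + 8λ + 12 = 0
Solving: λ = -6, -2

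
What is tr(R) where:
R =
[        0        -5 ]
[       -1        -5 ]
tr(R) = 0 - 5 = -5

The trace of a square matrix is the sum of its diagonal entries.
Diagonal entries of R: R[0][0] = 0, R[1][1] = -5.
tr(R) = 0 - 5 = -5.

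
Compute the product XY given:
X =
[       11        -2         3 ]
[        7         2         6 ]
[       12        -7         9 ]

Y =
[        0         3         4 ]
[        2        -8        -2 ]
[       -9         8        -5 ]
XY =
[      -31        73        33 ]
[      -50        53        -6 ]
[      -95       164        17 ]

Matrix multiplication: (XY)[i][j] = sum over k of X[i][k] * Y[k][j].
  (XY)[0][0] = (11)*(0) + (-2)*(2) + (3)*(-9) = -31
  (XY)[0][1] = (11)*(3) + (-2)*(-8) + (3)*(8) = 73
  (XY)[0][2] = (11)*(4) + (-2)*(-2) + (3)*(-5) = 33
  (XY)[1][0] = (7)*(0) + (2)*(2) + (6)*(-9) = -50
  (XY)[1][1] = (7)*(3) + (2)*(-8) + (6)*(8) = 53
  (XY)[1][2] = (7)*(4) + (2)*(-2) + (6)*(-5) = -6
  (XY)[2][0] = (12)*(0) + (-7)*(2) + (9)*(-9) = -95
  (XY)[2][1] = (12)*(3) + (-7)*(-8) + (9)*(8) = 164
  (XY)[2][2] = (12)*(4) + (-7)*(-2) + (9)*(-5) = 17
XY =
[      -31        73        33 ]
[      -50        53        -6 ]
[      -95       164        17 ]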